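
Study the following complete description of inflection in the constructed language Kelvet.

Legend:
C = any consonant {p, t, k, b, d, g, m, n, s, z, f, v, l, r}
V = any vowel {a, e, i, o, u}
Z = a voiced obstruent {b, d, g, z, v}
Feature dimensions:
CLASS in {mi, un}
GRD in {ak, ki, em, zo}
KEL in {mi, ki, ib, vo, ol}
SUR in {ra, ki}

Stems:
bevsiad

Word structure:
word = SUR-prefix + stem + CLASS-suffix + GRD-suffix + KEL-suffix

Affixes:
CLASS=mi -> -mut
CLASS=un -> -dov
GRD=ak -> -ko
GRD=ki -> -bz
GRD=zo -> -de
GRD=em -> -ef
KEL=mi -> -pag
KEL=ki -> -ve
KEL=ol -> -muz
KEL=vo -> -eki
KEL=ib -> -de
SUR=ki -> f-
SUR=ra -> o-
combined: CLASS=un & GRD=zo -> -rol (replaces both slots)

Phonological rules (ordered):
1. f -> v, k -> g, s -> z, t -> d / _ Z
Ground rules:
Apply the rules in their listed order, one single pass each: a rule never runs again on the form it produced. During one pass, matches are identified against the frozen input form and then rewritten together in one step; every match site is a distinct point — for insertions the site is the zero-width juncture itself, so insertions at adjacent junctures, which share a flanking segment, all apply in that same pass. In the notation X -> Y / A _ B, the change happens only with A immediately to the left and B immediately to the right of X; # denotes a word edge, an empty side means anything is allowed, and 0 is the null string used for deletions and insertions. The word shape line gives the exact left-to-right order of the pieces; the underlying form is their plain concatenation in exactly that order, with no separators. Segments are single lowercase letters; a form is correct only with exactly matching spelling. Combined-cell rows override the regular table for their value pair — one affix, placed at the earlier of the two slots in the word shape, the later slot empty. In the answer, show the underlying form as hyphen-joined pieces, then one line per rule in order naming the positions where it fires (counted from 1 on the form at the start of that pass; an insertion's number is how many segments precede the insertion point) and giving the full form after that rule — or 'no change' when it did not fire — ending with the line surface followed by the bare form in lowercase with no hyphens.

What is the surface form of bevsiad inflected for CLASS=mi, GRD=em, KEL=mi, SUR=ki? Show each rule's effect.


underlying: f-bevsiad-mut-ef-pag
1. f -> v, k -> g, s -> z, t -> d / _ Z: fires at position(s) 1: vbevsiadmutefpag
surface: vbevsiadmutefpag


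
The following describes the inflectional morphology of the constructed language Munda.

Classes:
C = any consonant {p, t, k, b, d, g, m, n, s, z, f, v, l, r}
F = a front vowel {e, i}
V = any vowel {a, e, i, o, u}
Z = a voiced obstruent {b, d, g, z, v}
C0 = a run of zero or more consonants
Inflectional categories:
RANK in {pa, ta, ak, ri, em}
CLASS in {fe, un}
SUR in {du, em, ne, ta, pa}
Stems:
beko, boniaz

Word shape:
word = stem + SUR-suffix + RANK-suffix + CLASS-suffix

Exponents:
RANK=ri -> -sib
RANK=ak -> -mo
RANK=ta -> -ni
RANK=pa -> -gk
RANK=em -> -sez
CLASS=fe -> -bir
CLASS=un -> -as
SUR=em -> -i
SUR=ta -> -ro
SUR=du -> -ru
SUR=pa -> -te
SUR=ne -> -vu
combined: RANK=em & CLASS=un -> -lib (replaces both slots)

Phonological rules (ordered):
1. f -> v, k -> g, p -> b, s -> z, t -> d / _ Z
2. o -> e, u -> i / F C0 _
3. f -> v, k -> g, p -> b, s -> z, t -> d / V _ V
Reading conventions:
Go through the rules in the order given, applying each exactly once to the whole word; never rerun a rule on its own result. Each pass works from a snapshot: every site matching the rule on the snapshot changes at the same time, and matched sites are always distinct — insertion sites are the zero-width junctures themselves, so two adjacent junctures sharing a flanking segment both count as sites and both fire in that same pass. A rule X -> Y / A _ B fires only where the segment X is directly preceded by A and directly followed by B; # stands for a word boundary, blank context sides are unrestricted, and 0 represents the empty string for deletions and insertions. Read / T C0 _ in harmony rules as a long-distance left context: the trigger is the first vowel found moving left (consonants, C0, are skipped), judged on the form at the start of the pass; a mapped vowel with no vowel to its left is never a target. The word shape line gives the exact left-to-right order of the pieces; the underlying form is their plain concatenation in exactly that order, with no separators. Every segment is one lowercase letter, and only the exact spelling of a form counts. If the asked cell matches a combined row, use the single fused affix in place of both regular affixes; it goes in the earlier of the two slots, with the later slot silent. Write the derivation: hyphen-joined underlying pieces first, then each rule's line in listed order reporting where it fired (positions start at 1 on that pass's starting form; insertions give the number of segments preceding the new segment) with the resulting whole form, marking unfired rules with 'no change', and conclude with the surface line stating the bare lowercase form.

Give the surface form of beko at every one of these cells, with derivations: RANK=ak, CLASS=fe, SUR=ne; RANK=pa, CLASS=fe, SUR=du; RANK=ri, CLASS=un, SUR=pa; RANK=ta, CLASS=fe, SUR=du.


cell RANK=ak, CLASS=fe, SUR=ne:
underlying: beko-vu-mo-bir
1. f -> v, k -> g, p -> b, s -> z, t -> d / _ Z: no change
2. o -> e, u -> i / F C0 _: fires at position(s) 4: bekevumobir
3. f -> v, k -> g, p -> b, s -> z, t -> d / V _ V: fires at position(s) 3: begevumobir
surface: begevumobir

cell RANK=pa, CLASS=fe, SUR=du:
underlying: beko-ru-gk-bir
1. f -> v, k -> g, p -> b, s -> z, t -> d / _ Z: fires at position(s) 8: bekoruggbir
2. o -> e, u -> i / F C0 _: fires at position(s) 4: bekeruggbir
3. f -> v, k -> g, p -> b, s -> z, t -> d / V _ V: fires at position(s) 3: begeruggbir
surface: begeruggbir

cell RANK=ri, CLASS=un, SUR=pa:
underlying: beko-te-sib-as
1. f -> v, k -> g, p -> b, s -> z, t -> d / _ Z: no change
2. o -> e, u -> i / F C0 _: fires at position(s) 4: beketesibas
3. f -> v, k -> g, p -> b, s -> z, t -> d / V _ V: fires at position(s) 3, 5, 7: begedezibas
surface: begedezibas

cell RANK=ta, CLASS=fe, SUR=du:
underlying: beko-ru-ni-bir
1. f -> v, k -> g, p -> b, s -> z, t -> d / _ Z: no change
2. o -> e, u -> i / F C0 _: fires at position(s) 4: bekerunibir
3. f -> v, k -> g, p -> b, s -> z, t -> d / V _ V: fires at position(s) 3: begerunibir
surface: begerunibir


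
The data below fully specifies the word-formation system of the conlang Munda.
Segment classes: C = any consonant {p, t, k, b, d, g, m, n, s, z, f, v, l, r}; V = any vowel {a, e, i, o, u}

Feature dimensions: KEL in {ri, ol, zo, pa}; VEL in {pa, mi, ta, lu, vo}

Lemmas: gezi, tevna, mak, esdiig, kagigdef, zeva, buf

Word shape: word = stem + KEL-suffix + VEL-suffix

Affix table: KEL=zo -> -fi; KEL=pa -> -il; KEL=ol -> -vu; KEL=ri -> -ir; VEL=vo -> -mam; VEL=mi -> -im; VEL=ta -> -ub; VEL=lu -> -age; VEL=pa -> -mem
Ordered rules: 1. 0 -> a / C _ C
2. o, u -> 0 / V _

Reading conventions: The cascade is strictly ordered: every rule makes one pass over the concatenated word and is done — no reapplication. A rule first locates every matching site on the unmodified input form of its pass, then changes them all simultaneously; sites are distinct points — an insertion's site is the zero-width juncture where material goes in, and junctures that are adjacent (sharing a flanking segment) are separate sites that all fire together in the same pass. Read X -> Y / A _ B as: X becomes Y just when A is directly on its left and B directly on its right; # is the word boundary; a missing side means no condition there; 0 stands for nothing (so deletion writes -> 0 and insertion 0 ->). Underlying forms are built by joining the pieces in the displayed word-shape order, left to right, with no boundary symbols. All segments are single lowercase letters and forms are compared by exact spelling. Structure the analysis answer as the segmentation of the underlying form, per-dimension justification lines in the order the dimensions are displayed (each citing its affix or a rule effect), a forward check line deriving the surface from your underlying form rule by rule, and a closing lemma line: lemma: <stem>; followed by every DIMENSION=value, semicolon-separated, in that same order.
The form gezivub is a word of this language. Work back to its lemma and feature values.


underlying: gezi-vu-ub
KEL=ol - signalled by the affix -vu
VEL=ta - signalled by the affix -ub
check: gezivuub -> gezivuub -> gezivub
lemma: gezi; KEL=ol; VEL=ta


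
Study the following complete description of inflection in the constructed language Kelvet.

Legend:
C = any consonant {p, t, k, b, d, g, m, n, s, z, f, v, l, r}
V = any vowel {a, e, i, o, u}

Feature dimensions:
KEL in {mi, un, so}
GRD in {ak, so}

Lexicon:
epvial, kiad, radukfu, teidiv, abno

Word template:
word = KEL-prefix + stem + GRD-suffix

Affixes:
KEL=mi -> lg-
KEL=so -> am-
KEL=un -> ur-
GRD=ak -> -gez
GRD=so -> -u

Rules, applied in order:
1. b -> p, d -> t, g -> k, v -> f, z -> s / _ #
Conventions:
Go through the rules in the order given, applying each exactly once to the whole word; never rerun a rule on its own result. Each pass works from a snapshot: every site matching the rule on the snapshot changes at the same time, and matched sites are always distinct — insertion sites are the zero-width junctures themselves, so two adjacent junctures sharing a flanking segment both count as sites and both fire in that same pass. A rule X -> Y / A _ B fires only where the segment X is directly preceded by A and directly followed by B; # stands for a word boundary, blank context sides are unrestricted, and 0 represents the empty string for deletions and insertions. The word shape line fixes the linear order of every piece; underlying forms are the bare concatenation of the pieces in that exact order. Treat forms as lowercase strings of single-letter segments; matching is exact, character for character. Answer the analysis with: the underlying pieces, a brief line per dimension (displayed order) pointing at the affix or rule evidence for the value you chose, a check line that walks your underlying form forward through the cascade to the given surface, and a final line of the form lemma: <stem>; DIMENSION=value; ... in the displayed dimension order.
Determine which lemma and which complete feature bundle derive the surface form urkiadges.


underlying: ur-kiad-gez
KEL=un - signalled by the affix ur-
GRD=ak - signalled by the affix -gez
check: urkiadgez -> urkiadges
lemma: kiad; KEL=un; GRD=ak


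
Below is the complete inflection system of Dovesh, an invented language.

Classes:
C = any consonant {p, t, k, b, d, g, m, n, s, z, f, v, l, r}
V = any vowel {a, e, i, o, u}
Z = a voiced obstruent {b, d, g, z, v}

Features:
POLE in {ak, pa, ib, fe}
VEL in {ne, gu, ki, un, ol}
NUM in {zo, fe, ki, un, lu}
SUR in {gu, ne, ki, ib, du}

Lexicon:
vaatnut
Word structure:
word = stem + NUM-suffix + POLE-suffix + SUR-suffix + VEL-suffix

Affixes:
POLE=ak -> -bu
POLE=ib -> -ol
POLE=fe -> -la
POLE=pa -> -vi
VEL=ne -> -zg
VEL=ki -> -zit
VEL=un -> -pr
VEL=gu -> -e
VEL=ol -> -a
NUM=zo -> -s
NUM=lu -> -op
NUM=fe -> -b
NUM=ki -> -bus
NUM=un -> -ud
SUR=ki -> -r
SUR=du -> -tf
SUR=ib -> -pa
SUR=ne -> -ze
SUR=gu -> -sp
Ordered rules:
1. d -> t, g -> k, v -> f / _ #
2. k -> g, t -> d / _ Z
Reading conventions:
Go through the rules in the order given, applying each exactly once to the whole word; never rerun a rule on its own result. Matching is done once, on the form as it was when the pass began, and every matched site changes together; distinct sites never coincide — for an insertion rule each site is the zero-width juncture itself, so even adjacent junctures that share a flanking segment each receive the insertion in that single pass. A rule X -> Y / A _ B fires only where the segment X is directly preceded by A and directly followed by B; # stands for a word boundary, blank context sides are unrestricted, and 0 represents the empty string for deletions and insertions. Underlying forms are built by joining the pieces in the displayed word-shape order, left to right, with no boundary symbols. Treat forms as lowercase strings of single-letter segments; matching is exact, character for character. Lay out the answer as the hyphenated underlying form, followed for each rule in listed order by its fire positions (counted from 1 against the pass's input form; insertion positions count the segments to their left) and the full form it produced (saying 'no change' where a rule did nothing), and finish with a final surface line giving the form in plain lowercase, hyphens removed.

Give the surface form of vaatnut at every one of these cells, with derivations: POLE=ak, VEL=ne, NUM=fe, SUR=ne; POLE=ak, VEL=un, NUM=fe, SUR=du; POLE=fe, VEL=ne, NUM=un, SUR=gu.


cell POLE=ak, VEL=ne, NUM=fe, SUR=ne:
underlying: vaatnut-b-bu-ze-zg
1. d -> t, g -> k, v -> f / _ #: fires at position(s) 14: vaatnutbbuzezk
2. k -> g, t -> d / _ Z: fires at position(s) 7: vaatnudbbuzezk
surface: vaatnudbbuzezk

cell POLE=ak, VEL=un, NUM=fe, SUR=du:
underlying: vaatnut-b-bu-tf-pr
1. d -> t, g -> k, v -> f / _ #: no change
2. k -> g, t -> d / _ Z: fires at position(s) 7: vaatnudbbutfpr
surface: vaatnudbbutfpr

cell POLE=fe, VEL=ne, NUM=un, SUR=gu:
underlying: vaatnut-ud-la-sp-zg
1. d -> t, g -> k, v -> f / _ #: fires at position(s) 15: vaatnutudlaspzk
2. k -> g, t -> d / _ Z: no change
surface: vaatnutudlaspzk


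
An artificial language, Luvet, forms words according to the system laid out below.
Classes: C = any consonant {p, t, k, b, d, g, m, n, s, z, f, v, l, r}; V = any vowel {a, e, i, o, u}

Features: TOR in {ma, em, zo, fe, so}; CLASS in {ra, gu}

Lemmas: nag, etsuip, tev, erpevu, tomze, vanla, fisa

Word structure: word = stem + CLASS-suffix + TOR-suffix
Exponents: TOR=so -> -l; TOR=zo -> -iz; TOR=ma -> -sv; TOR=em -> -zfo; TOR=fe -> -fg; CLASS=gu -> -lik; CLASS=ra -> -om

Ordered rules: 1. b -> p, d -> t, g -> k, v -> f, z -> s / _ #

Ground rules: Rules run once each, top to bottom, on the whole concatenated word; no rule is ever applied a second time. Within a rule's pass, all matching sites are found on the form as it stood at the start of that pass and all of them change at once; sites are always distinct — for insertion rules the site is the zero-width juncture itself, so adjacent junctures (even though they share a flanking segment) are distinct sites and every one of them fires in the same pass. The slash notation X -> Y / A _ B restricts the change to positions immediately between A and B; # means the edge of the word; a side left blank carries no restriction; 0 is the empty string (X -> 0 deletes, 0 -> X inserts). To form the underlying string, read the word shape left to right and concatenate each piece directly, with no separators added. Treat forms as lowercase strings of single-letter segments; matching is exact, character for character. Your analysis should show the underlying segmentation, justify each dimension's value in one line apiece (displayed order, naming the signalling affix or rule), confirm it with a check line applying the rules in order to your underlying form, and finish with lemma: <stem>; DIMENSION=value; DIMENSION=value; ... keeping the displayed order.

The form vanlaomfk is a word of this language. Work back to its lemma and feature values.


underlying: vanla-om-fg
TOR=fe - signalled by the affix -fg
CLASS=ra - signalled by the affix -om
check: vanlaomfg -> vanlaomfk
lemma: vanla; TOR=fe; CLASS=ra


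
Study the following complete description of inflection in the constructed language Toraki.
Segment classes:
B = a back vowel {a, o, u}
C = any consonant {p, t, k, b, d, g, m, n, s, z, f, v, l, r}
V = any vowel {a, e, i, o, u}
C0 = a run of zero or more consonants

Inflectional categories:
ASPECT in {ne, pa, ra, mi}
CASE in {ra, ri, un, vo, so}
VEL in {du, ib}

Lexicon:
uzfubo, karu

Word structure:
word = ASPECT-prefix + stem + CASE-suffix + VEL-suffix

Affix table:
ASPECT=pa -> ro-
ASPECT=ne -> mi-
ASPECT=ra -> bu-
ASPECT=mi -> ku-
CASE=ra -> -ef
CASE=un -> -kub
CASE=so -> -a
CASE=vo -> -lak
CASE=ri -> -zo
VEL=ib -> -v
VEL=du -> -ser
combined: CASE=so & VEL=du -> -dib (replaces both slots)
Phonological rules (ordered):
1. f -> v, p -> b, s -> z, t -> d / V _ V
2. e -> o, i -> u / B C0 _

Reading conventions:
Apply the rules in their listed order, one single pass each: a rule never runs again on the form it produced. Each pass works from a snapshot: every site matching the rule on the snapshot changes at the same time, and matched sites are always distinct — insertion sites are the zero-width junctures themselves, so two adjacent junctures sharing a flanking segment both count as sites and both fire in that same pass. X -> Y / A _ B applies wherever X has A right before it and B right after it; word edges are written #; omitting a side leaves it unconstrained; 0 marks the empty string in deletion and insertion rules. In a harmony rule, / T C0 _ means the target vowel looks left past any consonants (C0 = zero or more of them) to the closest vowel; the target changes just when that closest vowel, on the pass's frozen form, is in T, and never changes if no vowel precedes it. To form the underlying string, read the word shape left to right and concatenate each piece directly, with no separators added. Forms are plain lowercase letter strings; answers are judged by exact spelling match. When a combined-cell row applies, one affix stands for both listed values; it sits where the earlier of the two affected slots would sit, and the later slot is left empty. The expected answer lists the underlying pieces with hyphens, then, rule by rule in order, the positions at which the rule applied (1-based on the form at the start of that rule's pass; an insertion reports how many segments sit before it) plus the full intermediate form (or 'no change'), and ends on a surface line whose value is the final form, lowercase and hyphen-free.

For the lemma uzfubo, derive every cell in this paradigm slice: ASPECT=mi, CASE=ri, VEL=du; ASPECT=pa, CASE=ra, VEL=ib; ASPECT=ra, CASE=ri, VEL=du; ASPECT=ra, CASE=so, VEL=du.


cell ASPECT=mi, CASE=ri, VEL=du:
underlying: ku-uzfubo-zo-ser
1. f -> v, p -> b, s -> z, t -> d / V _ V: fires at position(s) 11: kuuzfubozozer
2. e -> o, i -> u / B C0 _: fires at position(s) 12: kuuzfubozozor
surface: kuuzfubozozor

cell ASPECT=pa, CASE=ra, VEL=ib:
underlying: ro-uzfubo-ef-v
1. f -> v, p -> b, s -> z, t -> d / V _ V: no change
2. e -> o, i -> u / B C0 _: fires at position(s) 9: rouzfuboofv
surface: rouzfuboofv

cell ASPECT=ra, CASE=ri, VEL=du:
underlying: bu-uzfubo-zo-ser
1. f -> v, p -> b, s -> z, t -> d / V _ V: fires at position(s) 11: buuzfubozozer
2. e -> o, i -> u / B C0 _: fires at position(s) 12: buuzfubozozor
surface: buuzfubozozor

cell ASPECT=ra, CASE=so, VEL=du:
underlying: bu-uzfubo-dib
1. f -> v, p -> b, s -> z, t -> d / V _ V: no change
2. e -> o, i -> u / B C0 _: fires at position(s) 10: buuzfubodub
surface: buuzfubodub


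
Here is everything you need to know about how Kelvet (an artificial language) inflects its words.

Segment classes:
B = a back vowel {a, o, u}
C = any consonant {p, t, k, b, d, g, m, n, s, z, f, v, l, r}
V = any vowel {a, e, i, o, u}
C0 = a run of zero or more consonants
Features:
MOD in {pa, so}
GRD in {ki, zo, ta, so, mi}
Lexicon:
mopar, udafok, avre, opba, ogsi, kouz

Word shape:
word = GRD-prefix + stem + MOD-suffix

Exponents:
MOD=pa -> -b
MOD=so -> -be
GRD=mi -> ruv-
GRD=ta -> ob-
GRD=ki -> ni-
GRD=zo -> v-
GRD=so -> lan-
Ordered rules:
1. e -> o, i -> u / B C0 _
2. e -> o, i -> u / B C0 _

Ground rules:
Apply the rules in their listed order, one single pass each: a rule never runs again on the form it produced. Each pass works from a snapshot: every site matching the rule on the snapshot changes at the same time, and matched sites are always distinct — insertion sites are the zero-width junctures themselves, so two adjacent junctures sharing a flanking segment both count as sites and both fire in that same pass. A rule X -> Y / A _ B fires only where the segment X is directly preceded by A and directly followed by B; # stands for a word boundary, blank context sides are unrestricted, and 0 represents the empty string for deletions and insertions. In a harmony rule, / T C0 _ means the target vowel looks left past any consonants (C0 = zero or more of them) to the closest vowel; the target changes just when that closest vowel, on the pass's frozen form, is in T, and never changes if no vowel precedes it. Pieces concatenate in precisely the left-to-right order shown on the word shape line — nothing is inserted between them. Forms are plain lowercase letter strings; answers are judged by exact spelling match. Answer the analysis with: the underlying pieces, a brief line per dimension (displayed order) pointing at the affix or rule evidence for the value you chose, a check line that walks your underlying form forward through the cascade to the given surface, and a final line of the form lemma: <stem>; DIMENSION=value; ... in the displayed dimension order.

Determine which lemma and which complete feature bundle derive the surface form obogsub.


underlying: ob-ogsi-b
MOD=pa - signalled by the affix -b
GRD=ta - signalled by the affix ob-
check: obogsib -> obogsub -> obogsub
lemma: ogsi; MOD=pa; GRD=ta


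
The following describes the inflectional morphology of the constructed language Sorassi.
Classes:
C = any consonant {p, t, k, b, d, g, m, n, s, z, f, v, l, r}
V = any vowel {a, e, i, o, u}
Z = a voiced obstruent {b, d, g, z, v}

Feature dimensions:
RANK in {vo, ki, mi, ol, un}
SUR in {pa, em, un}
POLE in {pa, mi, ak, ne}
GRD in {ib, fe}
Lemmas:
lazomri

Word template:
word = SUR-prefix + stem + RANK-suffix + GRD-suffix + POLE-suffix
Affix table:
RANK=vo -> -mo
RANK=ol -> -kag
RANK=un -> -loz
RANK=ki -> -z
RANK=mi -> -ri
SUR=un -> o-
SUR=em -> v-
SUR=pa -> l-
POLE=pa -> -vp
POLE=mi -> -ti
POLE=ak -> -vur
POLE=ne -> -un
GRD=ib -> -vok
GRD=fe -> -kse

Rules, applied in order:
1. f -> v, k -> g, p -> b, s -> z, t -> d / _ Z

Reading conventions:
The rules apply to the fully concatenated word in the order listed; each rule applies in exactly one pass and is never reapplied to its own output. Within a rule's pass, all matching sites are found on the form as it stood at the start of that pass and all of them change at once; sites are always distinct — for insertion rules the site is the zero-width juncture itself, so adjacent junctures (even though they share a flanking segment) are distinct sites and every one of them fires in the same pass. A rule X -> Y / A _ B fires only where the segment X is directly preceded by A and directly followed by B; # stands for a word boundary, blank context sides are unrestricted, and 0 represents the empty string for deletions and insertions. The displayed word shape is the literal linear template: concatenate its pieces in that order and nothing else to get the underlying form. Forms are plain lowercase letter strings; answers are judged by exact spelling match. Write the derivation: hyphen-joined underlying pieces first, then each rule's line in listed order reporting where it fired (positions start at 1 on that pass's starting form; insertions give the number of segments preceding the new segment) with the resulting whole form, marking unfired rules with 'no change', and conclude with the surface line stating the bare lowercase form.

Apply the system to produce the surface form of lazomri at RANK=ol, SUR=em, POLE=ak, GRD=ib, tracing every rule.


underlying: v-lazomri-kag-vok-vur
1. f -> v, k -> g, p -> b, s -> z, t -> d / _ Z: fires at position(s) 14: vlazomrikagvogvur
surface: vlazomrikagvogvur


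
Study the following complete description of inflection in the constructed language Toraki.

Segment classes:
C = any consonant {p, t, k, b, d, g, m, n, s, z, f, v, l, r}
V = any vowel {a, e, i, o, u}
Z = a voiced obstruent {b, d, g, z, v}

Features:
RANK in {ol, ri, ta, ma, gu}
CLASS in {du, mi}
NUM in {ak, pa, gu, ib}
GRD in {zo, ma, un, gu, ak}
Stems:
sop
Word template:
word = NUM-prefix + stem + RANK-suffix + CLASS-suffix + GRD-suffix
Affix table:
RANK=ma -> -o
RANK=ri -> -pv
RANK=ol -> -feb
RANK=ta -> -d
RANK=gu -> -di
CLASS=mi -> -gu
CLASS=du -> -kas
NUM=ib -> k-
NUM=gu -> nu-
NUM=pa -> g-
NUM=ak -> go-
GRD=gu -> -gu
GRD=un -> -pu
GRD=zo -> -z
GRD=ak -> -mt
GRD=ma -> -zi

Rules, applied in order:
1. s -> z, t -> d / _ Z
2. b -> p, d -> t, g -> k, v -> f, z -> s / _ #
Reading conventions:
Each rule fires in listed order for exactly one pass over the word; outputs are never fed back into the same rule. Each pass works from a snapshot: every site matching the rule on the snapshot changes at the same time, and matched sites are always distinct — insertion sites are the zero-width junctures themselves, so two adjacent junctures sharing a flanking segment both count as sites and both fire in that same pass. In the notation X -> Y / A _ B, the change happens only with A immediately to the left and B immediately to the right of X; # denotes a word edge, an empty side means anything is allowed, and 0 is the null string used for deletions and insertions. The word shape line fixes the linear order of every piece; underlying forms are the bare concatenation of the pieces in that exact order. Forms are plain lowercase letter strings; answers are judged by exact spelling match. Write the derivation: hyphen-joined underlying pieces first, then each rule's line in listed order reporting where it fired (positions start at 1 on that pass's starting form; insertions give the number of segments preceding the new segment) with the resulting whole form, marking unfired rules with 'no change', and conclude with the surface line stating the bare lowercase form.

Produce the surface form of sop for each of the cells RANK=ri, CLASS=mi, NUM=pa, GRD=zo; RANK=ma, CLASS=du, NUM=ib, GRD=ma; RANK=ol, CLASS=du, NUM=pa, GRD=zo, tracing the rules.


cell RANK=ri, CLASS=mi, NUM=pa, GRD=zo:
underlying: g-sop-pv-gu-z
1. s -> z, t -> d / _ Z: no change
2. b -> p, d -> t, g -> k, v -> f, z -> s / _ #: fires at position(s) 9: gsoppvgus
surface: gsoppvgus

cell RANK=ma, CLASS=du, NUM=ib, GRD=ma:
underlying: k-sop-o-kas-zi
1. s -> z, t -> d / _ Z: fires at position(s) 8: ksopokazzi
2. b -> p, d -> t, g -> k, v -> f, z -> s / _ #: no change
surface: ksopokazzi

cell RANK=ol, CLASS=du, NUM=pa, GRD=zo:
underlying: g-sop-feb-kas-z
1. s -> z, t -> d / _ Z: fires at position(s) 10: gsopfebkazz
2. b -> p, d -> t, g -> k, v -> f, z -> s / _ #: fires at position(s) 11: gsopfebkazs
surface: gsopfebkazs


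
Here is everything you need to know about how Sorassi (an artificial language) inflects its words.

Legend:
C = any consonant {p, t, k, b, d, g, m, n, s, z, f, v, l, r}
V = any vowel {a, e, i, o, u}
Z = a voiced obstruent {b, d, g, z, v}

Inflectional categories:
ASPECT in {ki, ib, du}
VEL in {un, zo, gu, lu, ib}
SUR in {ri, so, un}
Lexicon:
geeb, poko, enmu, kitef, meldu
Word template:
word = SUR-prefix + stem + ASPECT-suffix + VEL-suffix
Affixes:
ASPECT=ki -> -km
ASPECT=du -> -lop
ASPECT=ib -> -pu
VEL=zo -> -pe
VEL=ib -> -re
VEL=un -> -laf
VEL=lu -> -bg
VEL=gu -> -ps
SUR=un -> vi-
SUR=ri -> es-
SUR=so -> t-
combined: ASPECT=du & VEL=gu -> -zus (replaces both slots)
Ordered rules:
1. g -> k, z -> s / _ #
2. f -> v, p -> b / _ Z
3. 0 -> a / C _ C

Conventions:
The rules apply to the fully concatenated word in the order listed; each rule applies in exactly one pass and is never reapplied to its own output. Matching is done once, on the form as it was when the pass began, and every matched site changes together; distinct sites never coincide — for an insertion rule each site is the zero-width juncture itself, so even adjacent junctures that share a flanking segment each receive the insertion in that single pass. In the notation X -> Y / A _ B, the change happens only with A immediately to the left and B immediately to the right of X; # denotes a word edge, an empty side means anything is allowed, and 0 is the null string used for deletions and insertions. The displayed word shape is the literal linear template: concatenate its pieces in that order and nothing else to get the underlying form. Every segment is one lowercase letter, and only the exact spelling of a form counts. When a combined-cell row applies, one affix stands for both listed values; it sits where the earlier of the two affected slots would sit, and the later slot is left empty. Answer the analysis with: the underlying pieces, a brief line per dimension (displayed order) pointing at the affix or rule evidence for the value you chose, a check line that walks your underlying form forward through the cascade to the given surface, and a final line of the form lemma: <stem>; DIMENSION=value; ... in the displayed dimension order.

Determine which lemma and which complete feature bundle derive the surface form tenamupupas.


underlying: t-enmu-pu-ps
ASPECT=ib - signalled by the affix -pu
VEL=gu - signalled by the affix -ps
SUR=so - signalled by the affix t-
check: tenmupups -> tenmupups -> tenmupups -> tenamupupas
lemma: enmu; ASPECT=ib; VEL=gu; SUR=so


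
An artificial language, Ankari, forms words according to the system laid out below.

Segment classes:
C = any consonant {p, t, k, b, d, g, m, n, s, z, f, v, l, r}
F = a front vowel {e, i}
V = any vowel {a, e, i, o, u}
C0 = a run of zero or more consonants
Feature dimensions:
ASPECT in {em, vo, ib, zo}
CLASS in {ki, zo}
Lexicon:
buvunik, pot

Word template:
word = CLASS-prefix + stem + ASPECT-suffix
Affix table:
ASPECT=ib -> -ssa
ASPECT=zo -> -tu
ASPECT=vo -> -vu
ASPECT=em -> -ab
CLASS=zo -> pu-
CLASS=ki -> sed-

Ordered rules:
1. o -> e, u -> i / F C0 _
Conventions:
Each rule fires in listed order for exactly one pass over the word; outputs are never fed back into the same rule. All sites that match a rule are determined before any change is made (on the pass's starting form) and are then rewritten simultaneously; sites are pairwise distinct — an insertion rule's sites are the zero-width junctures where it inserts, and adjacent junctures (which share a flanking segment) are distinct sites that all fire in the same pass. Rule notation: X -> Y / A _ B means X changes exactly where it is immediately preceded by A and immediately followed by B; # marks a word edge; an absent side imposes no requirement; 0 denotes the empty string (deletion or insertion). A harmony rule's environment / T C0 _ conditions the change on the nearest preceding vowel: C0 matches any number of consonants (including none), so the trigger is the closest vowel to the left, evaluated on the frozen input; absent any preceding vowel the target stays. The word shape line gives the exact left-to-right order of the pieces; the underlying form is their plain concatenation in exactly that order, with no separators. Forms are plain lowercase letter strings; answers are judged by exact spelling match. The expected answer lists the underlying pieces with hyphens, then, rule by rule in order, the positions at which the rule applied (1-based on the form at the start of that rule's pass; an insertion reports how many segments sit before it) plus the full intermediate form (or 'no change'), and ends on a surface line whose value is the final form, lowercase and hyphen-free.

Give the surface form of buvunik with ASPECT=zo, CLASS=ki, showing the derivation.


underlying: sed-buvunik-tu
1. o -> e, u -> i / F C0 _: fires at position(s) 5, 12: sedbivunikti
surface: sedbivunikti


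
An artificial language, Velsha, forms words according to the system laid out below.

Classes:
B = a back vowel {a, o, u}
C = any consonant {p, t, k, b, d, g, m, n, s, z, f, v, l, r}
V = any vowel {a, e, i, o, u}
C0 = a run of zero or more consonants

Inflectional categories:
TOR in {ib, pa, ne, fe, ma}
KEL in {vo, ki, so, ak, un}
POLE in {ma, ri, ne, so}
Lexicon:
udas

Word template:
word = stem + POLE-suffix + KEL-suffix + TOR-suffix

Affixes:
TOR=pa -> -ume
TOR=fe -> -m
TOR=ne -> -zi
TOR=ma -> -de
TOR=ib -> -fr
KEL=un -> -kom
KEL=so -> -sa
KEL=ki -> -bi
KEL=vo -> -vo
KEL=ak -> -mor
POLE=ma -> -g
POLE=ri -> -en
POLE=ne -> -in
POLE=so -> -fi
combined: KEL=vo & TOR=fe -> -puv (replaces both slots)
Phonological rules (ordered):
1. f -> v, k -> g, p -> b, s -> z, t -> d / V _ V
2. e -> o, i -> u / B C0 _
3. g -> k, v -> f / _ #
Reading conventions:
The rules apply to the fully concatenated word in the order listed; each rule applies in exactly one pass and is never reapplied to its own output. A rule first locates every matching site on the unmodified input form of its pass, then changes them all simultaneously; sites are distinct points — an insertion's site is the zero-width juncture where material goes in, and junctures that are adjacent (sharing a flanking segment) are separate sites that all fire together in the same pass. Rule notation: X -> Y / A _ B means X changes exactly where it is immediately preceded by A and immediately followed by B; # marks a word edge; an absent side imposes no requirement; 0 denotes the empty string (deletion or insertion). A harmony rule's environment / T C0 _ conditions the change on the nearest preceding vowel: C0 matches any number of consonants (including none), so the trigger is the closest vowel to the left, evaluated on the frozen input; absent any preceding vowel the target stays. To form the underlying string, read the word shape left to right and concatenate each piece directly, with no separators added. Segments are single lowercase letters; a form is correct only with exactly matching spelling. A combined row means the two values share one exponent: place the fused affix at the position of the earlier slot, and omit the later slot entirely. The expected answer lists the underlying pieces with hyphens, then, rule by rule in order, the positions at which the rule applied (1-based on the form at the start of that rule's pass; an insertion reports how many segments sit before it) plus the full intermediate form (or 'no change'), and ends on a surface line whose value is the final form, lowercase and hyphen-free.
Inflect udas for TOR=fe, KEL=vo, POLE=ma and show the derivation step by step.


underlying: udas-g-puv
1. f -> v, k -> g, p -> b, s -> z, t -> d / V _ V: no change
2. e -> o, i -> u / B C0 _: no change
3. g -> k, v -> f / _ #: fires at position(s) 8: udasgpuf
surface: udasgpuf


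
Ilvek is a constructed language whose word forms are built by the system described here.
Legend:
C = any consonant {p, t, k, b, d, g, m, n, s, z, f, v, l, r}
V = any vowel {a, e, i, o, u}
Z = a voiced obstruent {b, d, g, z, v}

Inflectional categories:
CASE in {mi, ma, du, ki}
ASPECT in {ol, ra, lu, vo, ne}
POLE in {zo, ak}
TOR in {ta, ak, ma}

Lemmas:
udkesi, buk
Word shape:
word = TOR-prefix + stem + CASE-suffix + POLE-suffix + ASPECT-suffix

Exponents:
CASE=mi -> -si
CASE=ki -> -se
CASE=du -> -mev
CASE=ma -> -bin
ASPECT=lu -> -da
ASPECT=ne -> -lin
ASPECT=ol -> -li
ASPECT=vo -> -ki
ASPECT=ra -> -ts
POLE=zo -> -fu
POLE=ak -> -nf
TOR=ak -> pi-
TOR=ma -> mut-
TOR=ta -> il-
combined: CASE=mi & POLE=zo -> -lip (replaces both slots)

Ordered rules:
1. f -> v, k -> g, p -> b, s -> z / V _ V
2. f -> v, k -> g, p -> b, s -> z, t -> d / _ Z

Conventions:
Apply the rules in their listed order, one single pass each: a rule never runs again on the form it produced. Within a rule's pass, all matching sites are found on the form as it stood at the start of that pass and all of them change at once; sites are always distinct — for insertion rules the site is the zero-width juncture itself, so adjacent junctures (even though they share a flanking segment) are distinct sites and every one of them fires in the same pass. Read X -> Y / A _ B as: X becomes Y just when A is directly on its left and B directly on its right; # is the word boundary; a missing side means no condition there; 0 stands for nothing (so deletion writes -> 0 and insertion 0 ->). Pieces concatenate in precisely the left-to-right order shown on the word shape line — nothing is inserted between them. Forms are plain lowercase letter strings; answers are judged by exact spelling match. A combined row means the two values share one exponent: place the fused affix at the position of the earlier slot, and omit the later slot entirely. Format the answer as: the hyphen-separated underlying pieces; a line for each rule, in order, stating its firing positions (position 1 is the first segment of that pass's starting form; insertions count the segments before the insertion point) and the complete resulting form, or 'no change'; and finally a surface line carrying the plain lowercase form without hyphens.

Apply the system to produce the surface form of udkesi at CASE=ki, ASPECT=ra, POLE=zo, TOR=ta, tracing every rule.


underlying: il-udkesi-se-fu-ts
1. f -> v, k -> g, p -> b, s -> z / V _ V: fires at position(s) 7, 9, 11: iludkezizevuts
2. f -> v, k -> g, p -> b, s -> z, t -> d / _ Z: no change
surface: iludkezizevuts


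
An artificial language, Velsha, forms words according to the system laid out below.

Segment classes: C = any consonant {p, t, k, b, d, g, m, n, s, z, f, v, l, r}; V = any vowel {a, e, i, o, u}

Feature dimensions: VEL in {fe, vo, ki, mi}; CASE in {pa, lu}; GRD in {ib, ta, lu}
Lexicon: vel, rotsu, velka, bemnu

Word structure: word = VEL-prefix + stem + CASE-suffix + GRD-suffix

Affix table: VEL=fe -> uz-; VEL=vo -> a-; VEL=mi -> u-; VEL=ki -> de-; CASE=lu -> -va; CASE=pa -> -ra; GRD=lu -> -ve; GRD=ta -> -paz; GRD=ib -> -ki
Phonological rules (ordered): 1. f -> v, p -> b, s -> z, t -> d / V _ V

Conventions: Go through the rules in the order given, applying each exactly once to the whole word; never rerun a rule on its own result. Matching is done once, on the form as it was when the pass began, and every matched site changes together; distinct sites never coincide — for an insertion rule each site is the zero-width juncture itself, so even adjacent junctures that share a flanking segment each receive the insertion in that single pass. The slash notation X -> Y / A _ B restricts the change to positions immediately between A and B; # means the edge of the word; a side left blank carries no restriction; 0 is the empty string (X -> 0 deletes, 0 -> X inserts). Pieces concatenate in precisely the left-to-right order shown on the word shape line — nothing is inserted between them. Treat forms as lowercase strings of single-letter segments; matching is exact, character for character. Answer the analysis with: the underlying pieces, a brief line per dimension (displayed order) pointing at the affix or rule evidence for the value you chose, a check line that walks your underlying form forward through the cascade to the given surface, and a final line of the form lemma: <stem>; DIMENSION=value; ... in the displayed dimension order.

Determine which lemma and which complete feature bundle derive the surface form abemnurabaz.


underlying: a-bemnu-ra-paz
VEL=vo - signalled by the affix a-
CASE=pa - signalled by the affix -ra
GRD=ta - signalled by the affix -paz
check: abemnurapaz -> abemnurabaz
lemma: bemnu; VEL=vo; CASE=pa; GRD=ta


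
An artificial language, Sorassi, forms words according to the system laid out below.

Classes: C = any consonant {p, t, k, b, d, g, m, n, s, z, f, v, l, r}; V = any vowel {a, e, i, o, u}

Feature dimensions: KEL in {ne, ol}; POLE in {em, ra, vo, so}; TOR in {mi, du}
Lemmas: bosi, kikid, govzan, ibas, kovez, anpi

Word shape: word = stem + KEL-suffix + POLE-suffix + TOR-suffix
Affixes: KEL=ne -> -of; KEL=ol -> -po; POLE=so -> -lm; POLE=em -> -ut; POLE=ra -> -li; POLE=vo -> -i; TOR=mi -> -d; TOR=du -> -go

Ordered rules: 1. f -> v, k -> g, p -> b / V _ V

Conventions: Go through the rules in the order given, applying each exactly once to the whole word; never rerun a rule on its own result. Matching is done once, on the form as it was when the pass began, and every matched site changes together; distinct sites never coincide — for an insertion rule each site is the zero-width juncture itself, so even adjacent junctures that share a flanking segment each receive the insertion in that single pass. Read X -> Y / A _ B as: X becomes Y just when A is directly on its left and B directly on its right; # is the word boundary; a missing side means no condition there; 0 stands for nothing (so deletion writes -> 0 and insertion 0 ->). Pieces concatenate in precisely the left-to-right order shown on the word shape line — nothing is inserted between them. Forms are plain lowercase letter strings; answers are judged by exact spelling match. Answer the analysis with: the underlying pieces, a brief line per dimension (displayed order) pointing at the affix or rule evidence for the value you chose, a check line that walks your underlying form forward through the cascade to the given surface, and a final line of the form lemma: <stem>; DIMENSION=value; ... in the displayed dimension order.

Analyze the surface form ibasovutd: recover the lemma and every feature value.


underlying: ibas-of-ut-d
KEL=ne - signalled by the affix -of
POLE=em - signalled by the affix -ut
TOR=mi - signalled by the affix -d
check: ibasofutd -> ibasovutd
lemma: ibas; KEL=ne; POLE=em; TOR=mi
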